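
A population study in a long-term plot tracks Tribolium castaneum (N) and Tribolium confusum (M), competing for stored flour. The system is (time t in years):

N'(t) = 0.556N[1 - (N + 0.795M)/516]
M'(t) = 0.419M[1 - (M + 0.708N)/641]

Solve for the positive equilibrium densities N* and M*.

N* ≈ 14.7, M* ≈ 631

Setting both brackets to zero gives the nullclines N + 0.795M = 516 and 0.708N + M = 641.
Substituting M = 641 - 0.708N into the first: N(1 - 0.795·0.708) = 516 - 0.795·641.
So N* = 6.4/0.437 = 14.7, and then M* = 641 - 0.708·14.7 = 631.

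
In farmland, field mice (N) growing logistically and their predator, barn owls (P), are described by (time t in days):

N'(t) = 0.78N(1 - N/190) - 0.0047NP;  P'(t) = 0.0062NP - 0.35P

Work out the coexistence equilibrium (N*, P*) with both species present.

From dP/dt = 0 with P > 0: 0.0062N* = 0.35, so N* = 56.5.
Substitute into dN/dt = 0: 0.78(1 - 56.5/190) = 0.0047P*.
The bracket is 0.703, giving P* = 0.548/0.0047 = 117.

N* ≈ 56.5, P* ≈ 117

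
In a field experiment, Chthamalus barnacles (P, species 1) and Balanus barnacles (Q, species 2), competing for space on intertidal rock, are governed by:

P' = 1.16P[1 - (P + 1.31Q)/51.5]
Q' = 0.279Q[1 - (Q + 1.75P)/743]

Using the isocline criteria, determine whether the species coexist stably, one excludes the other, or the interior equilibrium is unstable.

Compare the nullcline intercepts: K1/α12 = 51.5/1.31 = 39.3 < K2 = 743; K2/α21 = 743/1.75 = 425 > K1 = 51.5.
Since the inequalities point opposite ways, species 2 can invade but species 1 cannot.

species 2 excludes species 1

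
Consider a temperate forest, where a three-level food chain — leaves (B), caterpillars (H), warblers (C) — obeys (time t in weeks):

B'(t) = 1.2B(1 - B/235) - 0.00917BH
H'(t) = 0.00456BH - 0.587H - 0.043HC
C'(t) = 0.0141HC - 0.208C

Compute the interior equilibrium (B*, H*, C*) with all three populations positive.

From dC/dt = 0: 0.0141H* = 0.208, so H* = 14.8.
From dB/dt = 0: 1.2(1 - B*/235) = 0.00917·14.8, giving B* = 235·(1 - 0.113) = 209.
From dH/dt = 0: 0.00456·209 - 0.587 = 0.043C*, so C* = 0.364/0.043 = 8.46.

B* ≈ 209, H* ≈ 14.8, C* ≈ 8.46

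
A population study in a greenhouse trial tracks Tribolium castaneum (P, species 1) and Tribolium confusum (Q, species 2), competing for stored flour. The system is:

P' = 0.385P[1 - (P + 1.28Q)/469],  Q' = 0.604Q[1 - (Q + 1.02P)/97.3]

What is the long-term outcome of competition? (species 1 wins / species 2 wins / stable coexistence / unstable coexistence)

Compare the nullcline intercepts: K1/α12 = 469/1.28 = 366 > K2 = 97.3; K2/α21 = 97.3/1.02 = 95.4 < K1 = 469.
Since the inequalities point opposite ways, species 1 can invade but species 2 cannot.

species 1 excludes species 2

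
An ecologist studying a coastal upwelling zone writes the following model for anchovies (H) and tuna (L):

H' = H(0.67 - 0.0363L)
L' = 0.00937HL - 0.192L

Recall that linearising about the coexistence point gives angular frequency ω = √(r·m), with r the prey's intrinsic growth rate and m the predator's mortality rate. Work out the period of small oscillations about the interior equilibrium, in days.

Here r = 0.67 and m = 0.192, so r·m = 0.129.
ω = √0.129 = 0.359 per day, hence T = 2π/ω ≈ 17.5 days.

T ≈ 17.5 days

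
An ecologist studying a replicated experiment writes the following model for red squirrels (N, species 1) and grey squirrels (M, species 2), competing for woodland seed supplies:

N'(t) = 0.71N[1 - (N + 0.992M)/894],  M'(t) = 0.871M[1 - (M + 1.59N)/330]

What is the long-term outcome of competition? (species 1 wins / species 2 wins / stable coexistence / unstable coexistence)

Compare the nullcline intercepts: K1/α12 = 894/0.992 = 901 > K2 = 330; K2/α21 = 330/1.59 = 208 < K1 = 894.
Since the inequalities point opposite ways, species 1 can invade but species 2 cannot.

species 1 excludes species 2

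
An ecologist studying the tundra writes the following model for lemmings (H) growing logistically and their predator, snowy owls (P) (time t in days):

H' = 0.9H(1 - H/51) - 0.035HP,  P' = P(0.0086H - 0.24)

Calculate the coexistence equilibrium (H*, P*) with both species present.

From dP/dt = 0 with P > 0: 0.0086H* = 0.24, so H* = 27.9.
Substitute into dH/dt = 0: 0.9(1 - 27.9/51) = 0.035P*.
The bracket is 0.453, giving P* = 0.408/0.035 = 11.6.

H* ≈ 27.9, P* ≈ 11.6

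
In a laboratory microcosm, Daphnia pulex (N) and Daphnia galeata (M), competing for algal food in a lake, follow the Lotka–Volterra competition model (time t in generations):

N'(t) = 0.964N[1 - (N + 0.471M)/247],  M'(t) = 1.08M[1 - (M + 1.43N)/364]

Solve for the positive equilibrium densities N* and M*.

Setting both brackets to zero gives the nullclines N + 0.471M = 247 and 1.43N + M = 364.
Substituting M = 364 - 1.43N into the first: N(1 - 0.471·1.43) = 247 - 0.471·364.
So N* = 75.6/0.326 = 231, and then M* = 364 - 1.43·231 = 33.1.

N* ≈ 231, M* ≈ 33.1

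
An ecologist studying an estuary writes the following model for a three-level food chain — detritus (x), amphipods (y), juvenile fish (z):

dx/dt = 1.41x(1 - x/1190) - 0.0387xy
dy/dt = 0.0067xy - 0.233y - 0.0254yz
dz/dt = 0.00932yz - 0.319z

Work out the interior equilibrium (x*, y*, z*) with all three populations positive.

From dz/dt = 0: 0.00932y* = 0.319, so y* = 34.2.
From dx/dt = 0: 1.41(1 - x*/1190) = 0.0387·34.2, giving x* = 1190·(1 - 0.939) = 72.1.
From dy/dt = 0: 0.0067·72.1 - 0.233 = 0.0254z*, so z* = 0.25/0.0254 = 9.84.

x* ≈ 72.1, y* ≈ 34.2, z* ≈ 9.84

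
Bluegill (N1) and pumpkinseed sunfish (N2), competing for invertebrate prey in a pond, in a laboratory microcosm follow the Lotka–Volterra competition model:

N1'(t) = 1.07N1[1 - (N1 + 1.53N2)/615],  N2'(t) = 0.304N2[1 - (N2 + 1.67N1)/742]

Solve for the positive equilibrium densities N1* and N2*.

N1* ≈ 335, N2* ≈ 183

Setting both brackets to zero gives the nullclines N1 + 1.53N2 = 615 and 1.67N1 + N2 = 742.
Substituting N2 = 742 - 1.67N1 into the first: N1(1 - 1.53·1.67) = 615 - 1.53·742.
So N1* = -520/-1.56 = 335, and then N2* = 742 - 1.67·335 = 183.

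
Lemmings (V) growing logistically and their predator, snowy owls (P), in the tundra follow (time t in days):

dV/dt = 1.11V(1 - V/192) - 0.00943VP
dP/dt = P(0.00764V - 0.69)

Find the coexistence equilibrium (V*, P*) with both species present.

From dP/dt = 0 with P > 0: 0.00764V* = 0.69, so V* = 90.3.
Substitute into dV/dt = 0: 1.11(1 - 90.3/192) = 0.00943P*.
The bracket is 0.53, giving P* = 0.588/0.00943 = 62.3.

V* ≈ 90.3, P* ≈ 62.3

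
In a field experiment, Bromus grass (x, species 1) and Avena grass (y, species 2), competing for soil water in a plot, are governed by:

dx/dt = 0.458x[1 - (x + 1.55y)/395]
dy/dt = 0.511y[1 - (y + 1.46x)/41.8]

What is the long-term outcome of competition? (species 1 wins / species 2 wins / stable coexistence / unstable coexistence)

Compare the nullcline intercepts: K1/α12 = 395/1.55 = 255 > K2 = 41.8; K2/α21 = 41.8/1.46 = 28.6 < K1 = 395.
Since the inequalities point opposite ways, species 1 can invade but species 2 cannot.

species 1 excludes species 2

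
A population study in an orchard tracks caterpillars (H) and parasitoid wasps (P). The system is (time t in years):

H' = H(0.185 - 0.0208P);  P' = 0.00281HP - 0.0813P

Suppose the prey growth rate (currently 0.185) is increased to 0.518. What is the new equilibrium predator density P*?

At the interior fixed point, setting dH/dt = 0 with H > 0 fixes P* = (prey growth rate)/(HP coefficient) — independent of the other coefficients.
With the change, P* = 0.518/0.0208 = 24.9; it rises from 8.89.

P* ≈ 24.9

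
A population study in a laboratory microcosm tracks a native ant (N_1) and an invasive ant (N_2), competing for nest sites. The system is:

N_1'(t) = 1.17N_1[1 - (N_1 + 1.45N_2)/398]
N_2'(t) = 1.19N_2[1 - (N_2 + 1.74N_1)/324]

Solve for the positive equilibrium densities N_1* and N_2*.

N_1* ≈ 47.1, N_2* ≈ 242

Setting both brackets to zero gives the nullclines N_1 + 1.45N_2 = 398 and 1.74N_1 + N_2 = 324.
Substituting N_2 = 324 - 1.74N_1 into the first: N_1(1 - 1.45·1.74) = 398 - 1.45·324.
So N_1* = -71.8/-1.52 = 47.1, and then N_2* = 324 - 1.74·47.1 = 242.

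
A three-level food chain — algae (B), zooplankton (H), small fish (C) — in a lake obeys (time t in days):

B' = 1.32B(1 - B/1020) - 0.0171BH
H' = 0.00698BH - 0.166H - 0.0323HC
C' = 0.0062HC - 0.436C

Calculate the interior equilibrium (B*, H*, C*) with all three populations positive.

B* ≈ 90.8, H* ≈ 70.3, C* ≈ 14.5

From dC/dt = 0: 0.0062H* = 0.436, so H* = 70.3.
From dB/dt = 0: 1.32(1 - B*/1020) = 0.0171·70.3, giving B* = 1020·(1 - 0.911) = 90.8.
From dH/dt = 0: 0.00698·90.8 - 0.166 = 0.0323C*, so C* = 0.468/0.0323 = 14.5.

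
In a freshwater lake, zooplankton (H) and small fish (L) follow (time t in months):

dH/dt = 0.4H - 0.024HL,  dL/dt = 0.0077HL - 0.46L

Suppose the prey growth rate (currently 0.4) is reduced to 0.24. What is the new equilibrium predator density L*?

At the interior fixed point, setting dH/dt = 0 with H > 0 fixes L* = (prey growth rate)/(HL coefficient) — independent of the other coefficients.
With the change, L* = 0.24/0.024 = 10; it falls from 16.7.

L* ≈ 10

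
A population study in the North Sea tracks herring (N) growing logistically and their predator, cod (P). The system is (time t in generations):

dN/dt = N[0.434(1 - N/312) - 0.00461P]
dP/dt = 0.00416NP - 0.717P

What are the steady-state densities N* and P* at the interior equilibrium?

From dP/dt = 0 with P > 0: 0.00416N* = 0.717, so N* = 172.
Substitute into dN/dt = 0: 0.434(1 - 172/312) = 0.00461P*.
The bracket is 0.448, giving P* = 0.194/0.00461 = 42.1.

N* ≈ 172, P* ≈ 42.1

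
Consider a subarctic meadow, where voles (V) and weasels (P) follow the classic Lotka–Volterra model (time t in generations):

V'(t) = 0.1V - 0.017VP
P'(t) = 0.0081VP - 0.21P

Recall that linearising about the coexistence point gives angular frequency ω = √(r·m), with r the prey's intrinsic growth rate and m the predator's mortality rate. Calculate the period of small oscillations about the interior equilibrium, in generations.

Here r = 0.1 and m = 0.21, so r·m = 0.021.
ω = √0.021 = 0.145 per generation, hence T = 2π/ω ≈ 43.4 generations.

T ≈ 43.4 generations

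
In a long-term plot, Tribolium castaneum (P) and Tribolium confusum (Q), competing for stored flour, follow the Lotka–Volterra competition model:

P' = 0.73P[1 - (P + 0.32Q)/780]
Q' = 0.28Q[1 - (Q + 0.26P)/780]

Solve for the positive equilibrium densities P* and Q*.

P* ≈ 579, Q* ≈ 630

Setting both brackets to zero gives the nullclines P + 0.32Q = 780 and 0.26P + Q = 780.
Substituting Q = 780 - 0.26P into the first: P(1 - 0.32·0.26) = 780 - 0.32·780.
So P* = 530/0.917 = 579, and then Q* = 780 - 0.26·579 = 630.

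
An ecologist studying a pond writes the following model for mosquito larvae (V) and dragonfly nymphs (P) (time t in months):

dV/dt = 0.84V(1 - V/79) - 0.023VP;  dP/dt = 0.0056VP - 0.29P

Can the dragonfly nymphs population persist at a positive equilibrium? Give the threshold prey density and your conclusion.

The predator equation gives dP/dt > 0 only when V > 0.29/0.0056 = 51.8.
Without the predator, V → K = 79. Since 79 > 51.8, the predator can invade and persist.

Threshold V = 51.8; K > 51.8, so yes, the predator persists.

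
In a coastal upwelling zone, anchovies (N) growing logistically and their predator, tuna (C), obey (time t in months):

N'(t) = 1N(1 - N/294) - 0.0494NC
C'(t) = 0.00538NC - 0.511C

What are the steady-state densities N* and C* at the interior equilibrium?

From dC/dt = 0 with C > 0: 0.00538N* = 0.511, so N* = 95.
Substitute into dN/dt = 0: 1(1 - 95/294) = 0.0494C*.
The bracket is 0.677, giving C* = 0.677/0.0494 = 13.7.

N* ≈ 95, C* ≈ 13.7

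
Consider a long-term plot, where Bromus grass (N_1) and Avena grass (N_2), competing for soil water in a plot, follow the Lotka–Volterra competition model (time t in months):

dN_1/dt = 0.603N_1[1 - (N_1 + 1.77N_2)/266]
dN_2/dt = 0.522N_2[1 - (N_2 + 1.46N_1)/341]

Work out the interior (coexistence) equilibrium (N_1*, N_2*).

N_1* ≈ 213, N_2* ≈ 29.9

Setting both brackets to zero gives the nullclines N_1 + 1.77N_2 = 266 and 1.46N_1 + N_2 = 341.
Substituting N_2 = 341 - 1.46N_1 into the first: N_1(1 - 1.77·1.46) = 266 - 1.77·341.
So N_1* = -338/-1.58 = 213, and then N_2* = 341 - 1.46·213 = 29.9.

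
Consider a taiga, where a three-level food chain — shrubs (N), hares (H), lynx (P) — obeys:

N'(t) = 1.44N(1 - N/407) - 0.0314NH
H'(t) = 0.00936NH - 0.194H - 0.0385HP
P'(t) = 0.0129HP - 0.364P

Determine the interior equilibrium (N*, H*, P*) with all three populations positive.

N* ≈ 157, H* ≈ 28.2, P* ≈ 33

From dP/dt = 0: 0.0129H* = 0.364, so H* = 28.2.
From dN/dt = 0: 1.44(1 - N*/407) = 0.0314·28.2, giving N* = 407·(1 - 0.615) = 157.
From dH/dt = 0: 0.00936·157 - 0.194 = 0.0385P*, so P* = 1.27/0.0385 = 33.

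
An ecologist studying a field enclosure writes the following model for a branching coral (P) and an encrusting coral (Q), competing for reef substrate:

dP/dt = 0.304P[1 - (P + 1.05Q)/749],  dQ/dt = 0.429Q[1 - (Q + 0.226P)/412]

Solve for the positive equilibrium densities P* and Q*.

Setting both brackets to zero gives the nullclines P + 1.05Q = 749 and 0.226P + Q = 412.
Substituting Q = 412 - 0.226P into the first: P(1 - 1.05·0.226) = 749 - 1.05·412.
So P* = 316/0.763 = 415, and then Q* = 412 - 0.226·415 = 318.

P* ≈ 415, Q* ≈ 318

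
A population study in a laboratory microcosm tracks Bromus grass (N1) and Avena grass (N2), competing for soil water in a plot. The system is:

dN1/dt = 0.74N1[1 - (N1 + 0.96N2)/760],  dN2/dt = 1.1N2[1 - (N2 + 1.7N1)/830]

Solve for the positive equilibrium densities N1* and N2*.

Setting both brackets to zero gives the nullclines N1 + 0.96N2 = 760 and 1.7N1 + N2 = 830.
Substituting N2 = 830 - 1.7N1 into the first: N1(1 - 0.96·1.7) = 760 - 0.96·830.
So N1* = -36.8/-0.632 = 58.2, and then N2* = 830 - 1.7·58.2 = 731.

N1* ≈ 58.2, N2* ≈ 731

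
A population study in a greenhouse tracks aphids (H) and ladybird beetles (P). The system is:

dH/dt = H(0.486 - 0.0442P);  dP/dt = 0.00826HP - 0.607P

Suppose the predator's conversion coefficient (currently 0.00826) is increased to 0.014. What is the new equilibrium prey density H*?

At the interior fixed point, setting dP/dt = 0 with P > 0 fixes H* = (predator death rate)/(HP coefficient) — independent of the other coefficients.
With the change, H* = 0.607/0.014 = 43.4; it falls from 73.5.

H* ≈ 43.4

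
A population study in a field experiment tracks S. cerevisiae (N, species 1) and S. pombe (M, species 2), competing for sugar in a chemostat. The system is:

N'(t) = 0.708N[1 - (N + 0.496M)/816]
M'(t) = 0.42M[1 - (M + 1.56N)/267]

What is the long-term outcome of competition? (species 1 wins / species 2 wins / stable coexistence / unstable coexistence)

Compare the nullcline intercepts: K1/α12 = 816/0.496 = 1650 > K2 = 267; K2/α21 = 267/1.56 = 171 < K1 = 816.
Since the inequalities point opposite ways, species 1 can invade but species 2 cannot.

species 1 excludes species 2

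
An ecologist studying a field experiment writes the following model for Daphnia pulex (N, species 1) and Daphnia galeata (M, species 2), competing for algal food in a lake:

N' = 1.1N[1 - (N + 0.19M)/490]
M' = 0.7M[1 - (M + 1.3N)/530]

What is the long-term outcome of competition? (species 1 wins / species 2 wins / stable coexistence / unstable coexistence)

Compare the nullcline intercepts: K1/α12 = 490/0.19 = 2580 > K2 = 530; K2/α21 = 530/1.3 = 408 < K1 = 490.
Since the inequalities point opposite ways, species 1 can invade but species 2 cannot.

species 1 excludes species 2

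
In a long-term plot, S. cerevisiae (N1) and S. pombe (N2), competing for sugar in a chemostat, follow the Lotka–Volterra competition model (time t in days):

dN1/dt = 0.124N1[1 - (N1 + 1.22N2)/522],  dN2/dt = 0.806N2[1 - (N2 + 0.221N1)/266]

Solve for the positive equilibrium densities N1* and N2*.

N1* ≈ 270, N2* ≈ 206

Setting both brackets to zero gives the nullclines N1 + 1.22N2 = 522 and 0.221N1 + N2 = 266.
Substituting N2 = 266 - 0.221N1 into the first: N1(1 - 1.22·0.221) = 522 - 1.22·266.
So N1* = 197/0.73 = 270, and then N2* = 266 - 0.221·270 = 206.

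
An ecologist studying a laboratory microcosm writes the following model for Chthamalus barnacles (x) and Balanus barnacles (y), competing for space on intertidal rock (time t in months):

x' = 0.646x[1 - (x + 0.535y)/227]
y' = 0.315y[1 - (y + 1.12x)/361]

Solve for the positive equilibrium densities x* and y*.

x* ≈ 84.5, y* ≈ 266

Setting both brackets to zero gives the nullclines x + 0.535y = 227 and 1.12x + y = 361.
Substituting y = 361 - 1.12x into the first: x(1 - 0.535·1.12) = 227 - 0.535·361.
So x* = 33.9/0.401 = 84.5, and then y* = 361 - 1.12·84.5 = 266.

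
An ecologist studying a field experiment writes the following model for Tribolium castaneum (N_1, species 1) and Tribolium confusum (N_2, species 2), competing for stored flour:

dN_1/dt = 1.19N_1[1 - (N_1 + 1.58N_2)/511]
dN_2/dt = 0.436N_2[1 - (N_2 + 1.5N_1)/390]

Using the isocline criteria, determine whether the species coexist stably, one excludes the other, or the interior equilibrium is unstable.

Compare the nullcline intercepts: K1/α12 = 511/1.58 = 323 < K2 = 390; K2/α21 = 390/1.5 = 260 < K1 = 511.
Since both are reversed, neither can invade when rare; the interior point is a saddle.

unstable coexistence (outcome depends on initial conditions)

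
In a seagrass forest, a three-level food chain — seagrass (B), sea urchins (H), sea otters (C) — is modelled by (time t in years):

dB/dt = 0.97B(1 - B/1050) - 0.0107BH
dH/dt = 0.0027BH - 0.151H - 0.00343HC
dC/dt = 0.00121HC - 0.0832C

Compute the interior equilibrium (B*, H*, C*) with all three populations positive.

B* ≈ 254, H* ≈ 68.8, C* ≈ 156

From dC/dt = 0: 0.00121H* = 0.0832, so H* = 68.8.
From dB/dt = 0: 0.97(1 - B*/1050) = 0.0107·68.8, giving B* = 1050·(1 - 0.758) = 254.
From dH/dt = 0: 0.0027·254 - 0.151 = 0.00343C*, so C* = 0.534/0.00343 = 156.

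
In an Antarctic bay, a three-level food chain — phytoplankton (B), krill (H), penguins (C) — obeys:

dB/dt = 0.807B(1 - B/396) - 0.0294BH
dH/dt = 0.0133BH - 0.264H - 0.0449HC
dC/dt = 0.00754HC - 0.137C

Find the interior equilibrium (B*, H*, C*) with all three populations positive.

From dC/dt = 0: 0.00754H* = 0.137, so H* = 18.2.
From dB/dt = 0: 0.807(1 - B*/396) = 0.0294·18.2, giving B* = 396·(1 - 0.662) = 134.
From dH/dt = 0: 0.0133·134 - 0.264 = 0.0449C*, so C* = 1.52/0.0449 = 33.8.

B* ≈ 134, H* ≈ 18.2, C* ≈ 33.8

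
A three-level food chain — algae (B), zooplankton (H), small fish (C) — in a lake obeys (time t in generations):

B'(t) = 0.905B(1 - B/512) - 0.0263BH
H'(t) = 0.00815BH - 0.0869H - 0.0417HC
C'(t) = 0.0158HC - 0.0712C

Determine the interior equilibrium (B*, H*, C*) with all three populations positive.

From dC/dt = 0: 0.0158H* = 0.0712, so H* = 4.51.
From dB/dt = 0: 0.905(1 - B*/512) = 0.0263·4.51, giving B* = 512·(1 - 0.131) = 445.
From dH/dt = 0: 0.00815·445 - 0.0869 = 0.0417C*, so C* = 3.54/0.0417 = 84.9.

B* ≈ 445, H* ≈ 4.51, C* ≈ 84.9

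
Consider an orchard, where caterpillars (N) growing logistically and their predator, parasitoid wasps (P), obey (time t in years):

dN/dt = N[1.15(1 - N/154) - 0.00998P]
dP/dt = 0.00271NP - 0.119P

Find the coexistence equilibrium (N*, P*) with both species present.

From dP/dt = 0 with P > 0: 0.00271N* = 0.119, so N* = 43.9.
Substitute into dN/dt = 0: 1.15(1 - 43.9/154) = 0.00998P*.
The bracket is 0.715, giving P* = 0.822/0.00998 = 82.4.

N* ≈ 43.9, P* ≈ 82.4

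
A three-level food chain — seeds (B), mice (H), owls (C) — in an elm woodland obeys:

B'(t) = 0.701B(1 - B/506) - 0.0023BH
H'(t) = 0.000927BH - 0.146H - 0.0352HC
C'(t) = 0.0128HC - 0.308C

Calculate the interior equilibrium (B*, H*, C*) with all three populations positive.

B* ≈ 466, H* ≈ 24.1, C* ≈ 8.13

From dC/dt = 0: 0.0128H* = 0.308, so H* = 24.1.
From dB/dt = 0: 0.701(1 - B*/506) = 0.0023·24.1, giving B* = 506·(1 - 0.0789) = 466.
From dH/dt = 0: 0.000927·466 - 0.146 = 0.0352C*, so C* = 0.286/0.0352 = 8.13.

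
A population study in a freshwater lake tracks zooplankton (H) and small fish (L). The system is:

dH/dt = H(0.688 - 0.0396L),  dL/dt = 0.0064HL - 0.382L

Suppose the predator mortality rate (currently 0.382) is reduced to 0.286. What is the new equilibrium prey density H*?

H* ≈ 44.7

At the interior fixed point, setting dL/dt = 0 with L > 0 fixes H* = (predator death rate)/(HL coefficient) — independent of the other coefficients.
With the change, H* = 0.286/0.0064 = 44.7; it falls from 59.7.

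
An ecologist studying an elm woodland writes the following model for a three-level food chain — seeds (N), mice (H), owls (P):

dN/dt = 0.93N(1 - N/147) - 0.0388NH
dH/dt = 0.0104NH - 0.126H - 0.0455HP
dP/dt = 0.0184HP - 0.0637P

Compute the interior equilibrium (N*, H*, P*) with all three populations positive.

N* ≈ 126, H* ≈ 3.46, P* ≈ 26

From dP/dt = 0: 0.0184H* = 0.0637, so H* = 3.46.
From dN/dt = 0: 0.93(1 - N*/147) = 0.0388·3.46, giving N* = 147·(1 - 0.144) = 126.
From dH/dt = 0: 0.0104·126 - 0.126 = 0.0455P*, so P* = 1.18/0.0455 = 26.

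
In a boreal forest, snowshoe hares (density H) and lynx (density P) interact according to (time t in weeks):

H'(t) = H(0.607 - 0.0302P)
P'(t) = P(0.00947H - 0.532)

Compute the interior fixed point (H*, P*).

H* ≈ 56.2, P* ≈ 20.1

Set dP/dt = 0 with P > 0: 0.00947H - 0.532 = 0, so H* = 0.532/0.00947 = 56.2.
Set dH/dt = 0 with H > 0: 0.607 - 0.0302P = 0, so P* = 0.607/0.0302 = 20.1.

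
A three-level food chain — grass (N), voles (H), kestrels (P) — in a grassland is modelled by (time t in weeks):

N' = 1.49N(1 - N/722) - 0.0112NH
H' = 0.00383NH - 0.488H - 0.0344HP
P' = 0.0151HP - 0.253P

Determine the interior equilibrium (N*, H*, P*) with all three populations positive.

N* ≈ 631, H* ≈ 16.8, P* ≈ 56.1

From dP/dt = 0: 0.0151H* = 0.253, so H* = 16.8.
From dN/dt = 0: 1.49(1 - N*/722) = 0.0112·16.8, giving N* = 722·(1 - 0.126) = 631.
From dH/dt = 0: 0.00383·631 - 0.488 = 0.0344P*, so P* = 1.93/0.0344 = 56.1.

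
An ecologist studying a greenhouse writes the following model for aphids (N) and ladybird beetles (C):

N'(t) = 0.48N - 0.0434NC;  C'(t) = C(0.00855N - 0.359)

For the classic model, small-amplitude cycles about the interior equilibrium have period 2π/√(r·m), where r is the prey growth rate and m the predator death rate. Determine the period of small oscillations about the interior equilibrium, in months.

T ≈ 15.1 months

Here r = 0.48 and m = 0.359, so r·m = 0.172.
ω = √0.172 = 0.415 per month, hence T = 2π/ω ≈ 15.1 months.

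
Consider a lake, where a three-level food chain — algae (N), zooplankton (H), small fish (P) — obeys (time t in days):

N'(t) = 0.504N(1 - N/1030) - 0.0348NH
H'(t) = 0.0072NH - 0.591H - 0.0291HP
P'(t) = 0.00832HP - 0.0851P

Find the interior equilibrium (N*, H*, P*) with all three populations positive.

From dP/dt = 0: 0.00832H* = 0.0851, so H* = 10.2.
From dN/dt = 0: 0.504(1 - N*/1030) = 0.0348·10.2, giving N* = 1030·(1 - 0.706) = 303.
From dH/dt = 0: 0.0072·303 - 0.591 = 0.0291P*, so P* = 1.59/0.0291 = 54.6.

N* ≈ 303, H* ≈ 10.2, P* ≈ 54.6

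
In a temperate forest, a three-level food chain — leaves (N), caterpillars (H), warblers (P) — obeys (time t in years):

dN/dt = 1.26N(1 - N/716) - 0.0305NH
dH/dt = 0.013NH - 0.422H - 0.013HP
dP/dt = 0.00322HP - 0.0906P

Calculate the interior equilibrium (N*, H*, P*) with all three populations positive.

N* ≈ 228, H* ≈ 28.1, P* ≈ 196

From dP/dt = 0: 0.00322H* = 0.0906, so H* = 28.1.
From dN/dt = 0: 1.26(1 - N*/716) = 0.0305·28.1, giving N* = 716·(1 - 0.681) = 228.
From dH/dt = 0: 0.013·228 - 0.422 = 0.013P*, so P* = 2.55/0.013 = 196.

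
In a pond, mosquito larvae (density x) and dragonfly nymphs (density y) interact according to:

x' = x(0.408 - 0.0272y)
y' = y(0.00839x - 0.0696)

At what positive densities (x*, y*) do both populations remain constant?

x* ≈ 8.3, y* ≈ 15

Set dy/dt = 0 with y > 0: 0.00839x - 0.0696 = 0, so x* = 0.0696/0.00839 = 8.3.
Set dx/dt = 0 with x > 0: 0.408 - 0.0272y = 0, so y* = 0.408/0.0272 = 15.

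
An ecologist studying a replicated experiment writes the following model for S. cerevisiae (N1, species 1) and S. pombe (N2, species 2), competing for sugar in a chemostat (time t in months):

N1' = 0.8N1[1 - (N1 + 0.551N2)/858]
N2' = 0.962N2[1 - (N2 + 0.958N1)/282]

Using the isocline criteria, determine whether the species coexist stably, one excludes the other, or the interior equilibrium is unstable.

species 1 excludes species 2

Compare the nullcline intercepts: K1/α12 = 858/0.551 = 1560 > K2 = 282; K2/α21 = 282/0.958 = 294 < K1 = 858.
Since the inequalities point opposite ways, species 1 can invade but species 2 cannot.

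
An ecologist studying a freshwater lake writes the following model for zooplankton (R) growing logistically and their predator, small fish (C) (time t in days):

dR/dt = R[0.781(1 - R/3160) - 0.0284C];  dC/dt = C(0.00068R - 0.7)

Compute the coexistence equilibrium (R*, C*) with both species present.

R* ≈ 1030, C* ≈ 18.5

From dC/dt = 0 with C > 0: 0.00068R* = 0.7, so R* = 1030.
Substitute into dR/dt = 0: 0.781(1 - 1030/3160) = 0.0284C*.
The bracket is 0.674, giving C* = 0.527/0.0284 = 18.5.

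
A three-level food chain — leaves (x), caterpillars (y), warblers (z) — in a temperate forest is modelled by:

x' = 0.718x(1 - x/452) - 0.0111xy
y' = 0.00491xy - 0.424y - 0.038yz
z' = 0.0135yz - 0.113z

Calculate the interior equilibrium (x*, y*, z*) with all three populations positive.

x* ≈ 394, y* ≈ 8.37, z* ≈ 39.7

From dz/dt = 0: 0.0135y* = 0.113, so y* = 8.37.
From dx/dt = 0: 0.718(1 - x*/452) = 0.0111·8.37, giving x* = 452·(1 - 0.129) = 394.
From dy/dt = 0: 0.00491·394 - 0.424 = 0.038z*, so z* = 1.51/0.038 = 39.7.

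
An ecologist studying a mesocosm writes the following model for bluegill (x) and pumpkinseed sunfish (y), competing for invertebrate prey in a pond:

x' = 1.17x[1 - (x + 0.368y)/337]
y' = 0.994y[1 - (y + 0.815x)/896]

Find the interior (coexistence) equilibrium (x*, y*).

Setting both brackets to zero gives the nullclines x + 0.368y = 337 and 0.815x + y = 896.
Substituting y = 896 - 0.815x into the first: x(1 - 0.368·0.815) = 337 - 0.368·896.
So x* = 7.27/0.7 = 10.4, and then y* = 896 - 0.815·10.4 = 888.

x* ≈ 10.4, y* ≈ 888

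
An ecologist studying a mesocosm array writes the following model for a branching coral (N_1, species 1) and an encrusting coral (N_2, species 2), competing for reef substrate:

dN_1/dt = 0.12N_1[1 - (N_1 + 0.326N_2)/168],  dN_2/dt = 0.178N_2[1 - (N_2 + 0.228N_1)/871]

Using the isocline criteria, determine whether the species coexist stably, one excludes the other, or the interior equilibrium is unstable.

species 2 excludes species 1

Compare the nullcline intercepts: K1/α12 = 168/0.326 = 515 < K2 = 871; K2/α21 = 871/0.228 = 3820 > K1 = 168.
Since the inequalities point opposite ways, species 2 can invade but species 1 cannot.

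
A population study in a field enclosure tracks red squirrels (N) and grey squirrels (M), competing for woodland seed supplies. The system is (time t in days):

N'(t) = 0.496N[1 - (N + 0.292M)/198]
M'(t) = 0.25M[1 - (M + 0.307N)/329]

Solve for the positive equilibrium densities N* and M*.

Setting both brackets to zero gives the nullclines N + 0.292M = 198 and 0.307N + M = 329.
Substituting M = 329 - 0.307N into the first: N(1 - 0.292·0.307) = 198 - 0.292·329.
So N* = 102/0.91 = 112, and then M* = 329 - 0.307·112 = 295.

N* ≈ 112, M* ≈ 295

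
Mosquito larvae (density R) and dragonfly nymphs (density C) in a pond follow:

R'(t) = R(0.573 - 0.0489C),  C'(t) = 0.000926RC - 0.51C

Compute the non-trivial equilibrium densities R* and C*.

Set dC/dt = 0 with C > 0: 0.000926R - 0.51 = 0, so R* = 0.51/0.000926 = 551.
Set dR/dt = 0 with R > 0: 0.573 - 0.0489C = 0, so C* = 0.573/0.0489 = 11.7.

R* ≈ 551, C* ≈ 11.7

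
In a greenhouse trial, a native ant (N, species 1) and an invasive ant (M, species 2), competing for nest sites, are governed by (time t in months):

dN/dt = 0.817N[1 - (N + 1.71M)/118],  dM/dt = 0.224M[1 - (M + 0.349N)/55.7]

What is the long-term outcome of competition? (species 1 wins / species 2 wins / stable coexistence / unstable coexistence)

stable coexistence

Compare the nullcline intercepts: K1/α12 = 118/1.71 = 69 > K2 = 55.7; K2/α21 = 55.7/0.349 = 160 > K1 = 118.
Since both inequalities hold, each species can invade when rare, so the interior equilibrium is stable.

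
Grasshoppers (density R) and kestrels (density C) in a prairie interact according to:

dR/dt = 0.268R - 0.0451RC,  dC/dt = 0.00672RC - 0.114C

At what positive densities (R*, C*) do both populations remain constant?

Set dC/dt = 0 with C > 0: 0.00672R - 0.114 = 0, so R* = 0.114/0.00672 = 17.
Set dR/dt = 0 with R > 0: 0.268 - 0.0451C = 0, so C* = 0.268/0.0451 = 5.94.

R* ≈ 17, C* ≈ 5.94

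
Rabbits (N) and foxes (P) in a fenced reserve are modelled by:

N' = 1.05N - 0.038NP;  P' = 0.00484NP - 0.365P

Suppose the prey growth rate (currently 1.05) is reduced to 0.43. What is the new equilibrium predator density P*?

P* ≈ 11.3

At the interior fixed point, setting dN/dt = 0 with N > 0 fixes P* = (prey growth rate)/(NP coefficient) — independent of the other coefficients.
With the change, P* = 0.43/0.038 = 11.3; it falls from 27.6.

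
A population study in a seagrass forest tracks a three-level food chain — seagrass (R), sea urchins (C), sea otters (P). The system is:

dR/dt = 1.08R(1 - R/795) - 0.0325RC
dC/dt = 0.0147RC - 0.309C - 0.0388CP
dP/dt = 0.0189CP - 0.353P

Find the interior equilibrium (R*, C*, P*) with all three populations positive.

From dP/dt = 0: 0.0189C* = 0.353, so C* = 18.7.
From dR/dt = 0: 1.08(1 - R*/795) = 0.0325·18.7, giving R* = 795·(1 - 0.562) = 348.
From dC/dt = 0: 0.0147·348 - 0.309 = 0.0388P*, so P* = 4.81/0.0388 = 124.

R* ≈ 348, C* ≈ 18.7, P* ≈ 124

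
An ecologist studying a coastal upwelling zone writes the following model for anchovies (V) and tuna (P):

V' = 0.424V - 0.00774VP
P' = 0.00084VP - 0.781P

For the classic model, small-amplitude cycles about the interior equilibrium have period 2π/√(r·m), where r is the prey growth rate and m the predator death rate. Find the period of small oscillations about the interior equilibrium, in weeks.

T ≈ 10.9 weeks

Here r = 0.424 and m = 0.781, so r·m = 0.331.
ω = √0.331 = 0.575 per week, hence T = 2π/ω ≈ 10.9 weeks.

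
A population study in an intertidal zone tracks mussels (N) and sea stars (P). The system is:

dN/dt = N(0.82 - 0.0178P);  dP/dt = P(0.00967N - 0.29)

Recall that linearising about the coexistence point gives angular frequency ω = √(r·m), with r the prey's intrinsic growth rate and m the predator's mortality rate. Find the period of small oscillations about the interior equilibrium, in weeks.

T ≈ 12.9 weeks

Here r = 0.82 and m = 0.29, so r·m = 0.238.
ω = √0.238 = 0.488 per week, hence T = 2π/ω ≈ 12.9 weeks.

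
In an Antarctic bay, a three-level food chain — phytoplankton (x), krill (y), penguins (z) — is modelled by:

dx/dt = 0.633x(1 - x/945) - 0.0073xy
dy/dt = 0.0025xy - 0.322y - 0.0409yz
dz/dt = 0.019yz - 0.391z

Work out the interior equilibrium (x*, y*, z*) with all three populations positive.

From dz/dt = 0: 0.019y* = 0.391, so y* = 20.6.
From dx/dt = 0: 0.633(1 - x*/945) = 0.0073·20.6, giving x* = 945·(1 - 0.237) = 721.
From dy/dt = 0: 0.0025·721 - 0.322 = 0.0409z*, so z* = 1.48/0.0409 = 36.2.

x* ≈ 721, y* ≈ 20.6, z* ≈ 36.2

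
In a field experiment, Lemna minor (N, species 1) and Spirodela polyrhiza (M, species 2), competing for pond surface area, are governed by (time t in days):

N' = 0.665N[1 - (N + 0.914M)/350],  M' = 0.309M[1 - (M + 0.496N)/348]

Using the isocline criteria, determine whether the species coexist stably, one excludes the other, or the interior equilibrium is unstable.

stable coexistence

Compare the nullcline intercepts: K1/α12 = 350/0.914 = 383 > K2 = 348; K2/α21 = 348/0.496 = 702 > K1 = 350.
Since both inequalities hold, each species can invade when rare, so the interior equilibrium is stable.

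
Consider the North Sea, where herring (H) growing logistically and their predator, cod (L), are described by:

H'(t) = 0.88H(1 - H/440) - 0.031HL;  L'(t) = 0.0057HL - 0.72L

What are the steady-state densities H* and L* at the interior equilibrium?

H* ≈ 126, L* ≈ 20.2

From dL/dt = 0 with L > 0: 0.0057H* = 0.72, so H* = 126.
Substitute into dH/dt = 0: 0.88(1 - 126/440) = 0.031L*.
The bracket is 0.713, giving L* = 0.627/0.031 = 20.2.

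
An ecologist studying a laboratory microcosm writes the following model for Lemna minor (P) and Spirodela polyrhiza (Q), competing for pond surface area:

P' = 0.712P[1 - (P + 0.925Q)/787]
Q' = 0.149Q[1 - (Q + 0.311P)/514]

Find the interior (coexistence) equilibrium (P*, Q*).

Setting both brackets to zero gives the nullclines P + 0.925Q = 787 and 0.311P + Q = 514.
Substituting Q = 514 - 0.311P into the first: P(1 - 0.925·0.311) = 787 - 0.925·514.
So P* = 312/0.712 = 437, and then Q* = 514 - 0.311·437 = 378.

P* ≈ 437, Q* ≈ 378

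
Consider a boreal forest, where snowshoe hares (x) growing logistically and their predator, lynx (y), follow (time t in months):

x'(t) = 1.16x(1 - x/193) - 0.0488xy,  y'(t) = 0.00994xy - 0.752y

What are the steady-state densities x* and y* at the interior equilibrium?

From dy/dt = 0 with y > 0: 0.00994x* = 0.752, so x* = 75.7.
Substitute into dx/dt = 0: 1.16(1 - 75.7/193) = 0.0488y*.
The bracket is 0.608, giving y* = 0.705/0.0488 = 14.5.

x* ≈ 75.7, y* ≈ 14.5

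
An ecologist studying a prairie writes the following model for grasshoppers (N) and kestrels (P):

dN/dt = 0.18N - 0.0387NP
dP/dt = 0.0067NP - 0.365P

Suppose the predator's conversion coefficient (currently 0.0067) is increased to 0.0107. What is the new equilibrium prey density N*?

At the interior fixed point, setting dP/dt = 0 with P > 0 fixes N* = (predator death rate)/(NP coefficient) — independent of the other coefficients.
With the change, N* = 0.365/0.0107 = 34.1; it falls from 54.5.

N* ≈ 34.1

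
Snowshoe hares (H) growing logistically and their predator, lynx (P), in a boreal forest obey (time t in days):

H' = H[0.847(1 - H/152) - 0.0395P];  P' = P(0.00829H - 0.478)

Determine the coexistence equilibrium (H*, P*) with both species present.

H* ≈ 57.7, P* ≈ 13.3

From dP/dt = 0 with P > 0: 0.00829H* = 0.478, so H* = 57.7.
Substitute into dH/dt = 0: 0.847(1 - 57.7/152) = 0.0395P*.
The bracket is 0.621, giving P* = 0.526/0.0395 = 13.3.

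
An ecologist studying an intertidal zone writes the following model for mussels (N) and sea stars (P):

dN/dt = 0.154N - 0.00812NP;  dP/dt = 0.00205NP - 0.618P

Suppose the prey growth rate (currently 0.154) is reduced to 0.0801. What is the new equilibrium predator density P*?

P* ≈ 9.86

At the interior fixed point, setting dN/dt = 0 with N > 0 fixes P* = (prey growth rate)/(NP coefficient) — independent of the other coefficients.
With the change, P* = 0.0801/0.00812 = 9.86; it falls from 19.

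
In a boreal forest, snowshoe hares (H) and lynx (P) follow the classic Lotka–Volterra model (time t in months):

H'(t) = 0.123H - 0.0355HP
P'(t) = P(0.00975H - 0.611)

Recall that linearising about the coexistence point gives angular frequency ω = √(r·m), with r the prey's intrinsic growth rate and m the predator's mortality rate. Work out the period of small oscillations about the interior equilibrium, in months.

T ≈ 22.9 months

Here r = 0.123 and m = 0.611, so r·m = 0.0752.
ω = √0.0752 = 0.274 per month, hence T = 2π/ω ≈ 22.9 months.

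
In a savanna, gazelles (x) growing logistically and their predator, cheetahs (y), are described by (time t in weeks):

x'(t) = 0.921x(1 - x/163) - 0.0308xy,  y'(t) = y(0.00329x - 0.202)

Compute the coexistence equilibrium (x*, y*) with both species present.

x* ≈ 61.4, y* ≈ 18.6

From dy/dt = 0 with y > 0: 0.00329x* = 0.202, so x* = 61.4.
Substitute into dx/dt = 0: 0.921(1 - 61.4/163) = 0.0308y*.
The bracket is 0.623, giving y* = 0.574/0.0308 = 18.6.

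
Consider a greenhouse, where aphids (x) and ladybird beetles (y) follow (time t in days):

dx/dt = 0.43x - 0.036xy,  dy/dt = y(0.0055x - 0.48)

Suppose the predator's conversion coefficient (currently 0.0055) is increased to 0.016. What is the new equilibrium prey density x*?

x* ≈ 30

At the interior fixed point, setting dy/dt = 0 with y > 0 fixes x* = (predator death rate)/(xy coefficient) — independent of the other coefficients.
With the change, x* = 0.48/0.016 = 30; it falls from 87.3.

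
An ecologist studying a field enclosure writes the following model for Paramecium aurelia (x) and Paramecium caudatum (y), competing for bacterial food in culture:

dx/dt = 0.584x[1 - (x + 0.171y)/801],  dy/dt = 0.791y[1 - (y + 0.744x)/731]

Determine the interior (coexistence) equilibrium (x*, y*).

x* ≈ 775, y* ≈ 155

Setting both brackets to zero gives the nullclines x + 0.171y = 801 and 0.744x + y = 731.
Substituting y = 731 - 0.744x into the first: x(1 - 0.171·0.744) = 801 - 0.171·731.
So x* = 676/0.873 = 775, and then y* = 731 - 0.744·775 = 155.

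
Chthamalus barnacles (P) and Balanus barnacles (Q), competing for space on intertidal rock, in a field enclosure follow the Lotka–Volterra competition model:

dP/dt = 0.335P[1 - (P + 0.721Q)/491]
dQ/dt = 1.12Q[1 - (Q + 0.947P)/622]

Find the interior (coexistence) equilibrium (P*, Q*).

Setting both brackets to zero gives the nullclines P + 0.721Q = 491 and 0.947P + Q = 622.
Substituting Q = 622 - 0.947P into the first: P(1 - 0.721·0.947) = 491 - 0.721·622.
So P* = 42.5/0.317 = 134, and then Q* = 622 - 0.947·134 = 495.

P* ≈ 134, Q* ≈ 495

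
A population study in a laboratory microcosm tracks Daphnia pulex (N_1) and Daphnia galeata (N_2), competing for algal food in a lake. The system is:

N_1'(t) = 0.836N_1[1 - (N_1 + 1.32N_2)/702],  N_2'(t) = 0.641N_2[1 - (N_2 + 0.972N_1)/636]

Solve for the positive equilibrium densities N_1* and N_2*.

Setting both brackets to zero gives the nullclines N_1 + 1.32N_2 = 702 and 0.972N_1 + N_2 = 636.
Substituting N_2 = 636 - 0.972N_1 into the first: N_1(1 - 1.32·0.972) = 702 - 1.32·636.
So N_1* = -138/-0.283 = 486, and then N_2* = 636 - 0.972·486 = 164.

N_1* ≈ 486, N_2* ≈ 164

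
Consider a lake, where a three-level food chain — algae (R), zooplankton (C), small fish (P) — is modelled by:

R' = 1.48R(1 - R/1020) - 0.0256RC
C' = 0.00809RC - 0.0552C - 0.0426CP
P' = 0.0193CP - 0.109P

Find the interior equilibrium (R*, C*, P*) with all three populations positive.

R* ≈ 920, C* ≈ 5.65, P* ≈ 173

From dP/dt = 0: 0.0193C* = 0.109, so C* = 5.65.
From dR/dt = 0: 1.48(1 - R*/1020) = 0.0256·5.65, giving R* = 1020·(1 - 0.0977) = 920.
From dC/dt = 0: 0.00809·920 - 0.0552 = 0.0426P*, so P* = 7.39/0.0426 = 173.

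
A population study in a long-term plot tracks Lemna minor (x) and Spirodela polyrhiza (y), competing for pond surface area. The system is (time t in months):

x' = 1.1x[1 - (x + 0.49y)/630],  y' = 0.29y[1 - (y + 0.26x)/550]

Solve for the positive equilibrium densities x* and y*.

x* ≈ 413, y* ≈ 443

Setting both brackets to zero gives the nullclines x + 0.49y = 630 and 0.26x + y = 550.
Substituting y = 550 - 0.26x into the first: x(1 - 0.49·0.26) = 630 - 0.49·550.
So x* = 360/0.873 = 413, and then y* = 550 - 0.26·413 = 443.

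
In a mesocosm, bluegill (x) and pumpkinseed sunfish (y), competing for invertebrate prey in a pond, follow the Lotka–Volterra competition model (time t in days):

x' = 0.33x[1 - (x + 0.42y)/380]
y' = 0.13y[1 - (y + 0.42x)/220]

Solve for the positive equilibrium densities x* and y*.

Setting both brackets to zero gives the nullclines x + 0.42y = 380 and 0.42x + y = 220.
Substituting y = 220 - 0.42x into the first: x(1 - 0.42·0.42) = 380 - 0.42·220.
So x* = 288/0.824 = 349, and then y* = 220 - 0.42·349 = 73.3.

x* ≈ 349, y* ≈ 73.3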